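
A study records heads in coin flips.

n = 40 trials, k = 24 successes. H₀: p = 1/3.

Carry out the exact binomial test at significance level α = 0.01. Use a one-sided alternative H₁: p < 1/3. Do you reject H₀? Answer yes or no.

Exact binomial: n=40, k=24, p₀=1/3=0.3333
P(X≤24) from Σ C(n,i)·p₀^i·(1−p₀)^(n−i)
p-value (one-sided, H₁ less) = 0.99985
At α=0.01: p ≥ α → fail to reject H₀

reject H₀: no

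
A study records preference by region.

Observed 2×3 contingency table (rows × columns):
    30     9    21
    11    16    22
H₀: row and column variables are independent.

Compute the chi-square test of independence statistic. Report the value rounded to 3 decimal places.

Row totals [60, 49], col totals [41, 25, 43], n=109
χ² = (30−22.57)²/22.57 + (9−13.76)²/13.76 + (21−23.67)²/23.67 + (11−18.43)²/18.43 + (16−11.24)²/11.24 + (22−19.33)²/19.33 = 9.7776
df = 2

test statistic = 9.778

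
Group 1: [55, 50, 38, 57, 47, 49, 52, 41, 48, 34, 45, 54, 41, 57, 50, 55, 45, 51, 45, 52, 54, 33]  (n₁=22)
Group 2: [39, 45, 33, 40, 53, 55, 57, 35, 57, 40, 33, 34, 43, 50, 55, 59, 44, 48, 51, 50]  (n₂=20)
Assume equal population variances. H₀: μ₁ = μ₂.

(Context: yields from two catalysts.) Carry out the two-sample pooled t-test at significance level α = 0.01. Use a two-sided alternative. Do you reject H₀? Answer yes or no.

x̄₁=47.864, s₁=6.999, n₁=22
x̄₂=46.050, s₂=8.648, n₂=20
s_p² = [21·6.999² + 19·8.648²]/40 = 61.2385
SE = √(s_p²·(1/22+1/20)) = 2.4177
t = (47.864−46.050)/2.4177 = 0.7501
df = 40
p-value (two-sided) = 0.45756
At α=0.01: p ≥ α → fail to reject H₀

reject H₀: no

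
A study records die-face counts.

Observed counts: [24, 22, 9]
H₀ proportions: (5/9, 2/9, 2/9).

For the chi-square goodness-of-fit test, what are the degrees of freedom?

df = k − 1 = 3 − 1 = 2

degrees of freedom = 2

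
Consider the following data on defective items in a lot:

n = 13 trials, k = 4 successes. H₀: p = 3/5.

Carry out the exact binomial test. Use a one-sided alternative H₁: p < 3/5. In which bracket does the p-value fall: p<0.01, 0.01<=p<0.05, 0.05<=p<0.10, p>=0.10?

p-value bracket: 0.01<=p<0.05

Exact binomial: n=13, k=4, p₀=3/5=0.6000
P(X≤4) from Σ C(n,i)·p₀^i·(1−p₀)^(n−i)
p-value (one-sided, H₁ less) = 0.03208
→ bracket: 0.01<=p<0.05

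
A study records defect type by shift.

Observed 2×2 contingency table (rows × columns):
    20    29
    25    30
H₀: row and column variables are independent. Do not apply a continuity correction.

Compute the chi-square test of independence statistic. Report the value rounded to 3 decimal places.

Row totals [49, 55], col totals [45, 59], n=104
χ² = (20−21.20)²/21.20 + (29−27.80)²/27.80 + (25−23.80)²/23.80 + (30−31.20)²/31.20 = 0.2271
df = 1

test statistic = 0.227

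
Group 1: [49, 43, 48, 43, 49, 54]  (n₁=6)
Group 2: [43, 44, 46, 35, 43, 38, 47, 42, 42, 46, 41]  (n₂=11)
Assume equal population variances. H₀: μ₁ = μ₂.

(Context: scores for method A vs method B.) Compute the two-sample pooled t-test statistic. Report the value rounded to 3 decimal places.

x̄₁=47.667, s₁=4.179, n₁=6
x̄₂=42.455, s₂=3.560, n₂=11
s_p² = [5·4.179² + 10·3.560²]/15 = 14.2707
SE = √(s_p²·(1/6+1/11)) = 1.9172
t = (47.667−42.455)/1.9172 = 2.7186
df = 15

test statistic = 2.719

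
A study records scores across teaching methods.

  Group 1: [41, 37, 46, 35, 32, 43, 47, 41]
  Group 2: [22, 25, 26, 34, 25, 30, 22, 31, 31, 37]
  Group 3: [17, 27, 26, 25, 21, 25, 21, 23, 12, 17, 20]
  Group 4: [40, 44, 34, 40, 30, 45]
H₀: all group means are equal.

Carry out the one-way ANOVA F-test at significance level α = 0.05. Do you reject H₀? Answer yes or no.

reject H₀: yes

Group means [40.25, 28.30, 21.27, 38.83], grand mean 30.629
SSB = Σnᵢ(x̄ᵢ−x̄)² = 2161.556; SSW = ΣΣ(x−x̄ᵢ)² = 804.615
MSB = 2161.556/3 = 720.5188; MSW = 804.615/31 = 25.9553
F = MSB/MSW = 27.7600
df = (3, 31)
p-value (upper-tail) = 0.00000
At α=0.05: p < α → reject H₀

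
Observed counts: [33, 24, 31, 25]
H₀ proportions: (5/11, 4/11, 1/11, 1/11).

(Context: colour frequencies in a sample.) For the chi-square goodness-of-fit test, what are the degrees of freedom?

df = k − 1 = 4 − 1 = 3

degrees of freedom = 3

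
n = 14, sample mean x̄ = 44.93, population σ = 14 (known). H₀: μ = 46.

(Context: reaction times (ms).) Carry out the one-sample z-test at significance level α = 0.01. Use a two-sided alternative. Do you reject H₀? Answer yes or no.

SE = σ/√n = 14/√14 = 3.7417
z = (x̄−μ₀)/SE = (44.93−46)/3.7417 = -0.2860
p-value (two-sided) = 0.77490
At α=0.01: p ≥ α → fail to reject H₀

reject H₀: no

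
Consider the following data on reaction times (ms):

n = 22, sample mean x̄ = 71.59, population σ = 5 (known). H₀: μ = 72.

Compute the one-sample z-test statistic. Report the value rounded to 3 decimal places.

test statistic = -0.385

SE = σ/√n = 5/√22 = 1.0660
z = (x̄−μ₀)/SE = (71.59−72)/1.0660 = -0.3846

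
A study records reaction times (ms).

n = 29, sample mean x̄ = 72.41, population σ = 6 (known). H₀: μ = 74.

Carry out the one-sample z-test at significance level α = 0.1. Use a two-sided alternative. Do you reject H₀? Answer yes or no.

reject H₀: no

SE = σ/√n = 6/√29 = 1.1142
z = (x̄−μ₀)/SE = (72.41−74)/1.1142 = -1.4271
p-value (two-sided) = 0.15356
At α=0.1: p ≥ α → fail to reject H₀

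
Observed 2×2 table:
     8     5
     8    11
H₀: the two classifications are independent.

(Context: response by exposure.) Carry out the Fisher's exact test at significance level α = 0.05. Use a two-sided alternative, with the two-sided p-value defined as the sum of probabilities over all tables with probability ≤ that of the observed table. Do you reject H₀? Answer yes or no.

reject H₀: no

Margins: r₁=13, r₂=19, c₁=16, c₂=16, n=32
p_obs = C(13,8)·C(19,8)/C(32,16); sum pmf over tables with pmf ≤ p_obs
p-value (two-sided) = 0.47255
At α=0.05: p ≥ α → fail to reject H₀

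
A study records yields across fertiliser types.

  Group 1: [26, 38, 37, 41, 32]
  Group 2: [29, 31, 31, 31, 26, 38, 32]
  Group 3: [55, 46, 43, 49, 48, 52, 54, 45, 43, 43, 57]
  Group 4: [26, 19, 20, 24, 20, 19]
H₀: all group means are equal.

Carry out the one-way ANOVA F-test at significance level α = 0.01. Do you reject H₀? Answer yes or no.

Group means [34.80, 31.14, 48.64, 21.33], grand mean 36.379
SSB = Σnᵢ(x̄ᵢ−x̄)² = 3215.292; SSW = ΣΣ(x−x̄ᵢ)² = 527.536
MSB = 3215.292/3 = 1071.7639; MSW = 527.536/25 = 21.1014
F = MSB/MSW = 50.7910
df = (3, 25)
p-value (upper-tail) = 0.00000
At α=0.01: p < α → reject H₀

reject H₀: yes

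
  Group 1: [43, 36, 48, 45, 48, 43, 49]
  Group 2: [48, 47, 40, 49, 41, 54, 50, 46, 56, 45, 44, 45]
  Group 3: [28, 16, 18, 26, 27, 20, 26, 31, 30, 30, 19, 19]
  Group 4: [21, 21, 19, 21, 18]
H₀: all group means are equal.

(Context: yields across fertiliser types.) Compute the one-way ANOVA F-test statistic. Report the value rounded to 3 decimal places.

test statistic = 75.452

Group means [44.57, 47.08, 24.17, 20.00], grand mean 35.194
SSB = Σnᵢ(x̄ᵢ−x̄)² = 4925.341; SSW = ΣΣ(x−x̄ᵢ)² = 696.298
MSB = 4925.341/3 = 1641.7804; MSW = 696.298/32 = 21.7593
F = MSB/MSW = 75.4519
df = (3, 32)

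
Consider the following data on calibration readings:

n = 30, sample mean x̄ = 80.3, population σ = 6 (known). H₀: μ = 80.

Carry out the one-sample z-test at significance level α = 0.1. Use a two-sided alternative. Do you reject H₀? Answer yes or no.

SE = σ/√n = 6/√30 = 1.0954
z = (x̄−μ₀)/SE = (80.3−80)/1.0954 = 0.2739
p-value (two-sided) = 0.78419
At α=0.1: p ≥ α → fail to reject H₀

reject H₀: no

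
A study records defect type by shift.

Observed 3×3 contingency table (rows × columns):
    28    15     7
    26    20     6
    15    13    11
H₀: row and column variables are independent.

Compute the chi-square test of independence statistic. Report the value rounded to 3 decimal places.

Row totals [50, 52, 39], col totals [69, 48, 24], n=141
χ² = (28−24.47)²/24.47 + (15−17.02)²/17.02 + (7−8.51)²/8.51 + (26−25.45)²/25.45 + (20−17.70)²/17.70 + (6−8.85)²/8.85 + (15−19.09)²/19.09 + (13−13.28)²/13.28 + (11−6.64)²/6.64 = 5.9927
df = 4

test statistic = 5.993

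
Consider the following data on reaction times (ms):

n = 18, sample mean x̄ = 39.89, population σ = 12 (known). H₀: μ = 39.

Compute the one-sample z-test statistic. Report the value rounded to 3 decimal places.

test statistic = 0.315

SE = σ/√n = 12/√18 = 2.8284
z = (x̄−μ₀)/SE = (39.89−39)/2.8284 = 0.3147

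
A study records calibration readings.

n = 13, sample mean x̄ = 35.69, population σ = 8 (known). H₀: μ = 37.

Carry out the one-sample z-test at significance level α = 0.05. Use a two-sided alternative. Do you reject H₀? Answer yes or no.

reject H₀: no

SE = σ/√n = 8/√13 = 2.2188
z = (x̄−μ₀)/SE = (35.69−37)/2.2188 = -0.5904
p-value (two-sided) = 0.55492
At α=0.05: p ≥ α → fail to reject H₀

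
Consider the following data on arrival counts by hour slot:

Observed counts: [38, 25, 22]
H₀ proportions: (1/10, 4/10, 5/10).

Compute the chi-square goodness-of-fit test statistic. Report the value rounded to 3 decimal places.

test statistic = 114.653

n = 85; E_i = n·p_i = [8.50, 34.00, 42.50]
χ² = (38−8.50)²/8.50 + (25−34.00)²/34.00 + (22−42.50)²/42.50 = 114.6529
df = 2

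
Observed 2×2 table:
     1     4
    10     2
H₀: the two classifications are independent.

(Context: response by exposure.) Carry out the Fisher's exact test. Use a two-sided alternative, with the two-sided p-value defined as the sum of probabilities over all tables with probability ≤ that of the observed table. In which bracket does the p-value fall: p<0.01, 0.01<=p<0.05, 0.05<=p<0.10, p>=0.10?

p-value bracket: 0.01<=p<0.05

Margins: r₁=5, r₂=12, c₁=11, c₂=6, n=17
p_obs = C(5,1)·C(12,10)/C(17,11); sum pmf over tables with pmf ≤ p_obs
p-value (two-sided) = 0.02763
→ bracket: 0.01<=p<0.05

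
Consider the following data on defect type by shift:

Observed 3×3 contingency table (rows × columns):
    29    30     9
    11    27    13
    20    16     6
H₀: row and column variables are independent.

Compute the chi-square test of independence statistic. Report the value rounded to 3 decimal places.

test statistic = 9.099

Row totals [68, 51, 42], col totals [60, 73, 28], n=161
χ² = (29−25.34)²/25.34 + (30−30.83)²/30.83 + (9−11.83)²/11.83 + (11−19.01)²/19.01 + (27−23.12)²/23.12 + (13−8.87)²/8.87 + (20−15.65)²/15.65 + (16−19.04)²/19.04 + (6−7.30)²/7.30 = 9.0986
df = 4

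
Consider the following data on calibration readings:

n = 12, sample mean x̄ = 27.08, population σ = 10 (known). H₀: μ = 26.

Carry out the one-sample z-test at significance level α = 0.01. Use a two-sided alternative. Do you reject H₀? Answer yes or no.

SE = σ/√n = 10/√12 = 2.8868
z = (x̄−μ₀)/SE = (27.08−26)/2.8868 = 0.3741
p-value (two-sided) = 0.70831
At α=0.01: p ≥ α → fail to reject H₀

reject H₀: no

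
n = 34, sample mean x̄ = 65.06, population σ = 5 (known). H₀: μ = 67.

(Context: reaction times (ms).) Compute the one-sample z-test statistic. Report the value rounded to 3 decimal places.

test statistic = -2.262

SE = σ/√n = 5/√34 = 0.8575
z = (x̄−μ₀)/SE = (65.06−67)/0.8575 = -2.2624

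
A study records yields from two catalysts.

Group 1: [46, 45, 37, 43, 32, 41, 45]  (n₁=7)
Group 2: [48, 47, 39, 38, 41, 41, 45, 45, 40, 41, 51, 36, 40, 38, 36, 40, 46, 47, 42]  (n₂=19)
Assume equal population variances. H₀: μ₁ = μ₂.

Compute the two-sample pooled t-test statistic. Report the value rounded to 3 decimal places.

x̄₁=41.286, s₁=5.122, n₁=7
x̄₂=42.158, s₂=4.272, n₂=19
s_p² = [6·5.122² + 18·4.272²]/24 = 20.2481
SE = √(s_p²·(1/7+1/19)) = 1.9895
t = (41.286−42.158)/1.9895 = -0.4384
df = 24

test statistic = -0.438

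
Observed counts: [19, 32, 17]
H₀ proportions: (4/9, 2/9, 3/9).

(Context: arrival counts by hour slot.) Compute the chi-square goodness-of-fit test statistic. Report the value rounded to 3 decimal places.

n = 68; E_i = n·p_i = [30.22, 15.11, 22.67]
χ² = (19−30.22)²/30.22 + (32−15.11)²/15.11 + (17−22.67)²/22.67 = 24.4596
df = 2

test statistic = 24.460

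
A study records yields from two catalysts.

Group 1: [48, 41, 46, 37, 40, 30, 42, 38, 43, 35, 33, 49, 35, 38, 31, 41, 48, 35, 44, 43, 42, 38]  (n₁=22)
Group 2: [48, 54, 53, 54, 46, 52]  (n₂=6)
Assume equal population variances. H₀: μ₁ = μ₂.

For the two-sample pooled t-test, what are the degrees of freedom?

degrees of freedom = 26

df = n₁ + n₂ − 2 = 22 + 6 − 2 = 26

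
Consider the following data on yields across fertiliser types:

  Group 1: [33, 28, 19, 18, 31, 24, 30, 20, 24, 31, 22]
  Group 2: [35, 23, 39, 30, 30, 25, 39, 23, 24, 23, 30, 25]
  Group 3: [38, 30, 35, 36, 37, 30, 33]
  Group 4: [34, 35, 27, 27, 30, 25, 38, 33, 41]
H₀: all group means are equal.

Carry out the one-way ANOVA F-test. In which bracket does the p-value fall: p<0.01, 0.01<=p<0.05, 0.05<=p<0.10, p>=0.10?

Group means [25.45, 28.83, 34.14, 32.22], grand mean 29.615
SSB = Σnᵢ(x̄ᵢ−x̄)² = 402.424; SSW = ΣΣ(x−x̄ᵢ)² = 988.807
MSB = 402.424/3 = 134.1414; MSW = 988.807/35 = 28.2516
F = MSB/MSW = 4.7481
df = (3, 35)
p-value (upper-tail) = 0.00700
→ bracket: p<0.01

p-value bracket: p<0.01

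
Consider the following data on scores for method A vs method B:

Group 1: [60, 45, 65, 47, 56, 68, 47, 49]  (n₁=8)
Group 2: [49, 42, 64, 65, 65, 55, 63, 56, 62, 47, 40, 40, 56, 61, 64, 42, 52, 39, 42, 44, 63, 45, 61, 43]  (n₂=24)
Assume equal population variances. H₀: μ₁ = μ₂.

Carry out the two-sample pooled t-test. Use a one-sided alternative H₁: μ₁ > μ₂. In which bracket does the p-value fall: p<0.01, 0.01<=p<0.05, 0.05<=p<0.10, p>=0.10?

x̄₁=54.625, s₁=8.927, n₁=8
x̄₂=52.500, s₂=9.668, n₂=24
s_p² = [7·8.927² + 23·9.668²]/30 = 90.2625
SE = √(s_p²·(1/8+1/24)) = 3.8786
t = (54.625−52.500)/3.8786 = 0.5479
df = 30
p-value (one-sided, H₁ greater) = 0.29392
→ bracket: p>=0.10

p-value bracket: p>=0.10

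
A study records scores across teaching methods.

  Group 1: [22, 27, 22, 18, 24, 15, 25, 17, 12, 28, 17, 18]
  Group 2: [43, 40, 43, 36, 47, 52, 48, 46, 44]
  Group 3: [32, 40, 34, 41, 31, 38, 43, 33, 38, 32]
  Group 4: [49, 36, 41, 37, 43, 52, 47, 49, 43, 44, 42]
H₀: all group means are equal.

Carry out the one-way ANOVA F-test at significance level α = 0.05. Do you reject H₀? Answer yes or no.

reject H₀: yes

Group means [20.42, 44.33, 36.20, 43.91], grand mean 35.452
SSB = Σnᵢ(x̄ᵢ−x̄)² = 4214.979; SSW = ΣΣ(x−x̄ᵢ)² = 867.426
MSB = 4214.979/3 = 1404.9930; MSW = 867.426/38 = 22.8270
F = MSB/MSW = 61.5496
df = (3, 38)
p-value (upper-tail) = 0.00000
At α=0.05: p < α → reject H₀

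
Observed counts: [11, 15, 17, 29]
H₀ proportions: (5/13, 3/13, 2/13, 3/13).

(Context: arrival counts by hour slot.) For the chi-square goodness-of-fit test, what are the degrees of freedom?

df = k − 1 = 4 − 1 = 3

degrees of freedom = 3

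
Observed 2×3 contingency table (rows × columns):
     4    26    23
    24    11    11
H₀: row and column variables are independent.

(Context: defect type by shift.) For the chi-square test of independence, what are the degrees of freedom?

degrees of freedom = 2

df = (r−1)(c−1) = (2−1)·(3−1) = 2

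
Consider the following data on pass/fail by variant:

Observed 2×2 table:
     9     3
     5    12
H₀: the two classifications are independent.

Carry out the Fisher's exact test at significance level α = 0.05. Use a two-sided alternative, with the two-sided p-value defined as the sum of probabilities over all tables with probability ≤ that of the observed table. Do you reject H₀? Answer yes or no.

Margins: r₁=12, r₂=17, c₁=14, c₂=15, n=29
p_obs = C(12,9)·C(17,5)/C(29,14); sum pmf over tables with pmf ≤ p_obs
p-value (two-sided) = 0.02533
At α=0.05: p < α → reject H₀

reject H₀: yes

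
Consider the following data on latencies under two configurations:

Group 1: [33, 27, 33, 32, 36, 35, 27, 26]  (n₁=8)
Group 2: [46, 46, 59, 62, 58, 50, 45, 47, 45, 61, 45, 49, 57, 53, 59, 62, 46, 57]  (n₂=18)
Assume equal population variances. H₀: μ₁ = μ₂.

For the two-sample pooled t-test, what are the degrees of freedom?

degrees of freedom = 24

df = n₁ + n₂ − 2 = 8 + 18 − 2 = 24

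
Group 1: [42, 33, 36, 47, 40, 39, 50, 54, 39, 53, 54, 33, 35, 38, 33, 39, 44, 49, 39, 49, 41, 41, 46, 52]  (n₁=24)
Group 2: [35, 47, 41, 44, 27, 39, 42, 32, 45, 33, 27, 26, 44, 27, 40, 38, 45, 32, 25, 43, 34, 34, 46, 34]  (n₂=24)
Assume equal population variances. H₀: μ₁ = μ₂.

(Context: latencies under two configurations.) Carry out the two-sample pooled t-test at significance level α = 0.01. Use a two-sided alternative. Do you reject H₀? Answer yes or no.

x̄₁=42.750, s₁=6.879, n₁=24
x̄₂=36.667, s₂=7.094, n₂=24
s_p² = [23·6.879² + 23·7.094²]/46 = 48.8225
SE = √(s_p²·(1/24+1/24)) = 2.0171
t = (42.750−36.667)/2.0171 = 3.0159
df = 46
p-value (two-sided) = 0.00416
At α=0.01: p < α → reject H₀

reject H₀: yes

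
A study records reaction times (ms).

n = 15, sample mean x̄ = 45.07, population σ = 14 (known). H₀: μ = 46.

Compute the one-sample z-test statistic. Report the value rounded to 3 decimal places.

test statistic = -0.257

SE = σ/√n = 14/√15 = 3.6148
z = (x̄−μ₀)/SE = (45.07−46)/3.6148 = -0.2573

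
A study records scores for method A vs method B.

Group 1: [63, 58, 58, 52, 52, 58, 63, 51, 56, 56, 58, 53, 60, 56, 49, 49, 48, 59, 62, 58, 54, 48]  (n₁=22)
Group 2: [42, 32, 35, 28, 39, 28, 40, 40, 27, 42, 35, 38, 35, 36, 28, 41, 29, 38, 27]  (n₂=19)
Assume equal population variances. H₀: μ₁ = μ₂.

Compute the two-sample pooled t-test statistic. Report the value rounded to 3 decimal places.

x̄₁=55.500, s₁=4.728, n₁=22
x̄₂=34.737, s₂=5.465, n₂=19
s_p² = [21·4.728² + 18·5.465²]/39 = 25.8252
SE = √(s_p²·(1/22+1/19)) = 1.5916
t = (55.500−34.737)/1.5916 = 13.0457
df = 39

test statistic = 13.046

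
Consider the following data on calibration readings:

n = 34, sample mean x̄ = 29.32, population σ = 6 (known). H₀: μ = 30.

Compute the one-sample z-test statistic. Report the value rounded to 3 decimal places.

test statistic = -0.661

SE = σ/√n = 6/√34 = 1.0290
z = (x̄−μ₀)/SE = (29.32−30)/1.0290 = -0.6608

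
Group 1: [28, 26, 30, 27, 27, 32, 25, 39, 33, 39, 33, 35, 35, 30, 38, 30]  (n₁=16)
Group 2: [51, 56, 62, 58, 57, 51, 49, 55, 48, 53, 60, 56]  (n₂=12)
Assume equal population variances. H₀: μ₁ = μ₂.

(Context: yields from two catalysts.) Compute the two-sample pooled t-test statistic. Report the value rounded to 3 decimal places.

x̄₁=31.688, s₁=4.586, n₁=16
x̄₂=54.667, s₂=4.355, n₂=12
s_p² = [15·4.586² + 11·4.355²]/26 = 20.1579
SE = √(s_p²·(1/16+1/12)) = 1.7146
t = (31.688−54.667)/1.7146 = -13.4024
df = 26

test statistic = -13.402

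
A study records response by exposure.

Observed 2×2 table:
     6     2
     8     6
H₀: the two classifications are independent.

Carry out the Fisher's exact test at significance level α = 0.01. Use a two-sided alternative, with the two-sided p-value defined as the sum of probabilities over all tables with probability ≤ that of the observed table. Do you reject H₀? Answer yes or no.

Margins: r₁=8, r₂=14, c₁=14, c₂=8, n=22
p_obs = C(8,6)·C(14,8)/C(22,14); sum pmf over tables with pmf ≤ p_obs
p-value (two-sided) = 0.64940
At α=0.01: p ≥ α → fail to reject H₀

reject H₀: no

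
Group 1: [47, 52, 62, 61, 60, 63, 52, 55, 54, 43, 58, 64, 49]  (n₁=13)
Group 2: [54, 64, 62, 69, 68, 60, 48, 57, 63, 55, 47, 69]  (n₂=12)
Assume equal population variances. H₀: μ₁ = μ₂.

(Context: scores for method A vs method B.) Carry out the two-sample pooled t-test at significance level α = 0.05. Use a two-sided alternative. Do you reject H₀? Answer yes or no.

reject H₀: no

x̄₁=55.385, s₁=6.615, n₁=13
x̄₂=59.667, s₂=7.608, n₂=12
s_p² = [12·6.615² + 11·7.608²]/23 = 50.5106
SE = √(s_p²·(1/13+1/12)) = 2.8451
t = (55.385−59.667)/2.8451 = -1.5051
df = 23
p-value (two-sided) = 0.14592
At α=0.05: p ≥ α → fail to reject H₀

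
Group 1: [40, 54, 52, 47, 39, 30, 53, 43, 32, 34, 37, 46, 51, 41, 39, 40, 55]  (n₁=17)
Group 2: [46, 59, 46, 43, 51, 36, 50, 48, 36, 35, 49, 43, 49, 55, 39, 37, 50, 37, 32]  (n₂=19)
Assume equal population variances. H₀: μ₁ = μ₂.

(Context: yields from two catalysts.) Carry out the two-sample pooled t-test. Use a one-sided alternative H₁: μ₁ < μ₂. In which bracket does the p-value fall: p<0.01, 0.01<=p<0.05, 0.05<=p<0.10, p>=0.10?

x̄₁=43.118, s₁=7.889, n₁=17
x̄₂=44.263, s₂=7.519, n₂=19
s_p² = [16·7.889² + 18·7.519²]/34 = 59.2191
SE = √(s_p²·(1/17+1/19)) = 2.5691
t = (43.118−44.263)/2.5691 = -0.4459
df = 34
p-value (one-sided, H₁ less) = 0.32926
→ bracket: p>=0.10

p-value bracket: p>=0.10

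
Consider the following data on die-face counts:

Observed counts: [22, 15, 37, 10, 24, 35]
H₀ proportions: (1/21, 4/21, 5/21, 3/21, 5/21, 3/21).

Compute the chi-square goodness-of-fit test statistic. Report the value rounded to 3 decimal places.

test statistic = 58.323

n = 143; E_i = n·p_i = [6.81, 27.24, 34.05, 20.43, 34.05, 20.43]
χ² = (22−6.81)²/6.81 + (15−27.24)²/27.24 + (37−34.05)²/34.05 + (10−20.43)²/20.43 + (24−34.05)²/34.05 + (35−20.43)²/20.43 = 58.3234
df = 5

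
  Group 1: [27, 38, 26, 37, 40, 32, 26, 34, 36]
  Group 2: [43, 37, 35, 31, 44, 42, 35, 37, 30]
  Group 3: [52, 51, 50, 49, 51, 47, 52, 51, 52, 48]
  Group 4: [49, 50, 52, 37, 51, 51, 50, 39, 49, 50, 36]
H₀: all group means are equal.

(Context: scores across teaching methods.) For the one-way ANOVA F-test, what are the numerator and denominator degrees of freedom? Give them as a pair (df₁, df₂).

degrees of freedom = [3, 35]

k = 4 groups, N = 39 total
df = (k−1, N−k) = (4−1, 39−4) = (3, 35)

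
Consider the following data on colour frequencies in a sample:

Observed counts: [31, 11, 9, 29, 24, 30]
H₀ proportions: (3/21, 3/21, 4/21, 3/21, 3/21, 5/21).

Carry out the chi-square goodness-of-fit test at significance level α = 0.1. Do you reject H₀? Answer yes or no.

n = 134; E_i = n·p_i = [19.14, 19.14, 25.52, 19.14, 19.14, 31.90]
χ² = (31−19.14)²/19.14 + (11−19.14)²/19.14 + (9−25.52)²/25.52 + (29−19.14)²/19.14 + (24−19.14)²/19.14 + (30−31.90)²/31.90 = 27.9272
df = 5
p-value (upper-tail) = 0.00004
At α=0.1: p < α → reject H₀

reject H₀: yes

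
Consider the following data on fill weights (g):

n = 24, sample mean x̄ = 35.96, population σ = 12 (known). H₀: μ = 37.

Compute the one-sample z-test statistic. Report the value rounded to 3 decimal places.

SE = σ/√n = 12/√24 = 2.4495
z = (x̄−μ₀)/SE = (35.96−37)/2.4495 = -0.4246

test statistic = -0.425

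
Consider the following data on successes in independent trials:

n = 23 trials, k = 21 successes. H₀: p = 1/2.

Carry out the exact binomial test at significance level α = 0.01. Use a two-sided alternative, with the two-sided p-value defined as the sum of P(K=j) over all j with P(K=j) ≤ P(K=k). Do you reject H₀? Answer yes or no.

reject H₀: yes

Exact binomial: n=23, k=21, p₀=1/2=0.5000
P(X=j) = C(n,j)·p₀^j·(1−p₀)^(n−j); p = Σ P(X=j) over j with P(X=j) ≤ P(X=21)
p-value (two-sided) = 0.00007
At α=0.01: p < α → reject H₀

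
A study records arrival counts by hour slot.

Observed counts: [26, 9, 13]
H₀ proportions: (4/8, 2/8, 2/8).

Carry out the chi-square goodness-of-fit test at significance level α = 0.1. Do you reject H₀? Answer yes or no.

n = 48; E_i = n·p_i = [24.00, 12.00, 12.00]
χ² = (26−24.00)²/24.00 + (9−12.00)²/12.00 + (13−12.00)²/12.00 = 1.0000
df = 2
p-value (upper-tail) = 0.60653
At α=0.1: p ≥ α → fail to reject H₀

reject H₀: no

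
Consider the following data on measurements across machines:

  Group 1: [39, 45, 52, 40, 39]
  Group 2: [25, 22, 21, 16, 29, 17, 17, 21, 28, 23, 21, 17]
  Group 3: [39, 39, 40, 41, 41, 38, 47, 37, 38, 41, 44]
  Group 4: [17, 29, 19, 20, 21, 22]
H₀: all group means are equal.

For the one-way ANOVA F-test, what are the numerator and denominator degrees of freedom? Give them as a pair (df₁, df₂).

degrees of freedom = [3, 30]

k = 4 groups, N = 34 total
df = (k−1, N−k) = (4−1, 34−4) = (3, 30)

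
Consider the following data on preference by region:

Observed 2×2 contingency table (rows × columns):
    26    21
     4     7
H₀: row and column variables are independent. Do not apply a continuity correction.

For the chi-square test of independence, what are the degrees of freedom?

degrees of freedom = 1

df = (r−1)(c−1) = (2−1)·(2−1) = 1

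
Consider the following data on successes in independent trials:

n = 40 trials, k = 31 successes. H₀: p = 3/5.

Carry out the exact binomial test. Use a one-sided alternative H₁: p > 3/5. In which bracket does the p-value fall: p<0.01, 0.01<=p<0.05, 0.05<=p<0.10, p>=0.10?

Exact binomial: n=40, k=31, p₀=3/5=0.6000
P(X≥31) from Σ C(n,i)·p₀^i·(1−p₀)^(n−i)
p-value (one-sided, H₁ greater) = 0.01557
→ bracket: 0.01<=p<0.05

p-value bracket: 0.01<=p<0.05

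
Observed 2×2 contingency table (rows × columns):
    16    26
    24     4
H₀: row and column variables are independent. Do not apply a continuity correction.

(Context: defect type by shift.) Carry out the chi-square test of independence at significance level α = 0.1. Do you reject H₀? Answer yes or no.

reject H₀: yes

Row totals [42, 28], col totals [40, 30], n=70
χ² = (16−24.00)²/24.00 + (26−18.00)²/18.00 + (24−16.00)²/16.00 + (4−12.00)²/12.00 = 15.5556
df = 1
p-value (upper-tail) = 0.00008
At α=0.1: p < α → reject H₀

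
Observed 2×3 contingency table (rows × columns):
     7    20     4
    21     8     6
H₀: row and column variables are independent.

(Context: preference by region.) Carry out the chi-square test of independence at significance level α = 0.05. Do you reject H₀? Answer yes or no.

Row totals [31, 35], col totals [28, 28, 10], n=66
χ² = (7−13.15)²/13.15 + (20−13.15)²/13.15 + (4−4.70)²/4.70 + (21−14.85)²/14.85 + (8−14.85)²/14.85 + (6−5.30)²/5.30 = 12.3458
df = 2
p-value (upper-tail) = 0.00209
At α=0.05: p < α → reject H₀

reject H₀: yes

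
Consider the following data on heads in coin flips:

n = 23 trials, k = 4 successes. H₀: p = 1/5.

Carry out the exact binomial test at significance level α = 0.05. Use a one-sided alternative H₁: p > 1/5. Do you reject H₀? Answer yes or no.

Exact binomial: n=23, k=4, p₀=1/5=0.2000
P(X≥4) from Σ C(n,i)·p₀^i·(1−p₀)^(n−i)
p-value (one-sided, H₁ greater) = 0.70347
At α=0.05: p ≥ α → fail to reject H₀

reject H₀: no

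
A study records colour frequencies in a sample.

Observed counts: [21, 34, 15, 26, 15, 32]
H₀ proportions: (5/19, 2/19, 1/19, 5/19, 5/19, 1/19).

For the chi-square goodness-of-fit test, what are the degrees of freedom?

degrees of freedom = 5

df = k − 1 = 6 − 1 = 5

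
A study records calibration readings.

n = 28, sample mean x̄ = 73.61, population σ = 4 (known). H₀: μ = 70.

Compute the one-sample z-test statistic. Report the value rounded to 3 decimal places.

SE = σ/√n = 4/√28 = 0.7559
z = (x̄−μ₀)/SE = (73.61−70)/0.7559 = 4.7756

test statistic = 4.776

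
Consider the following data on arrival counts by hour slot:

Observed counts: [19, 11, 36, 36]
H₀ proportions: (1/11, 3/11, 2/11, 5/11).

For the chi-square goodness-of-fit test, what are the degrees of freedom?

df = k − 1 = 4 − 1 = 3

degrees of freedom = 3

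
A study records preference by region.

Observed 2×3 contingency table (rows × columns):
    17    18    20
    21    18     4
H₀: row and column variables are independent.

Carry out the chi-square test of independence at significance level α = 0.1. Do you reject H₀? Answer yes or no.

Row totals [55, 43], col totals [38, 36, 24], n=98
χ² = (17−21.33)²/21.33 + (18−20.20)²/20.20 + (20−13.47)²/13.47 + (21−16.67)²/16.67 + (18−15.80)²/15.80 + (4−10.53)²/10.53 = 9.7647
df = 2
p-value (upper-tail) = 0.00758
At α=0.1: p < α → reject H₀

reject H₀: yes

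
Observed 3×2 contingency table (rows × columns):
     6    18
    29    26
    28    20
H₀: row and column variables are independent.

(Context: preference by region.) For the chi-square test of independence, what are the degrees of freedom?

df = (r−1)(c−1) = (3−1)·(2−1) = 2

degrees of freedom = 2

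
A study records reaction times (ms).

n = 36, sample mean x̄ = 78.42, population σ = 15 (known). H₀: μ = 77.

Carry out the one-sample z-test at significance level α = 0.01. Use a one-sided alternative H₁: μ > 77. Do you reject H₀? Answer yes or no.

reject H₀: no

SE = σ/√n = 15/√36 = 2.5000
z = (x̄−μ₀)/SE = (78.42−77)/2.5000 = 0.5680
p-value (one-sided, H₁ greater) = 0.28502
At α=0.01: p ≥ α → fail to reject H₀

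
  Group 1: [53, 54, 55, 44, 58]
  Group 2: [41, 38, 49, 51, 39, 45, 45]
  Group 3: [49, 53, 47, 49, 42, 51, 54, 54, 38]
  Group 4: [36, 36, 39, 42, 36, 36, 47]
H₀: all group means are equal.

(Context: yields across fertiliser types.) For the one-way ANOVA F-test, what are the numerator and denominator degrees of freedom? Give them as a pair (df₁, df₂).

k = 4 groups, N = 28 total
df = (k−1, N−k) = (4−1, 28−4) = (3, 24)

degrees of freedom = [3, 24]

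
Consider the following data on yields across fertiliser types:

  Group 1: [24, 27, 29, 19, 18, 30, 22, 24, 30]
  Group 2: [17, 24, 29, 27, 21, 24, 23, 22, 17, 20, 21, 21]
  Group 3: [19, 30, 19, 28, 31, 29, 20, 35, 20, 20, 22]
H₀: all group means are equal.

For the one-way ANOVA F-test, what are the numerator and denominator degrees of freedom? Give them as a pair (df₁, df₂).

degrees of freedom = [2, 29]

k = 3 groups, N = 32 total
df = (k−1, N−k) = (3−1, 32−3) = (2, 29)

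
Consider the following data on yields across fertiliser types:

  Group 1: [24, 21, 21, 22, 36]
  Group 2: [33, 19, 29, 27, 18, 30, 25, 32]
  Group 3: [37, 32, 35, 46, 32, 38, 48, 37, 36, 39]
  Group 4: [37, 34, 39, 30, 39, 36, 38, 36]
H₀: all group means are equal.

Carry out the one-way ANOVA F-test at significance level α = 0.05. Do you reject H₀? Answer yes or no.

reject H₀: yes

Group means [24.80, 26.62, 38.00, 36.12], grand mean 32.452
SSB = Σnᵢ(x̄ᵢ−x̄)² = 980.127; SSW = ΣΣ(x−x̄ᵢ)² = 699.550
MSB = 980.127/3 = 326.7091; MSW = 699.550/27 = 25.9093
F = MSB/MSW = 12.6097
df = (3, 27)
p-value (upper-tail) = 0.00002
At α=0.05: p < α → reject H₀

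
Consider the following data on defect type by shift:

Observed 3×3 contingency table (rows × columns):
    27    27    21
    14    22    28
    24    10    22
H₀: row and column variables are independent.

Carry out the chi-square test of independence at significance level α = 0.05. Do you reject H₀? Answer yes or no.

reject H₀: yes

Row totals [75, 64, 56], col totals [65, 59, 71], n=195
χ² = (27−25.00)²/25.00 + (27−22.69)²/22.69 + (21−27.31)²/27.31 + (14−21.33)²/21.33 + (22−19.36)²/19.36 + (28−23.30)²/23.30 + (24−18.67)²/18.67 + (10−16.94)²/16.94 + (22−20.39)²/20.39 = 10.7578
df = 4
p-value (upper-tail) = 0.02943
At α=0.05: p < α → reject H₀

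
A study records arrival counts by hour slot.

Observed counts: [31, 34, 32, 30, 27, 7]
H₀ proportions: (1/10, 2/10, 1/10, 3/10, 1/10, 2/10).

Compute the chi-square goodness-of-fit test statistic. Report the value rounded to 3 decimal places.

test statistic = 63.627

n = 161; E_i = n·p_i = [16.10, 32.20, 16.10, 48.30, 16.10, 32.20]
χ² = (31−16.10)²/16.10 + (34−32.20)²/32.20 + (32−16.10)²/16.10 + (30−48.30)²/48.30 + (27−16.10)²/16.10 + (7−32.20)²/32.20 = 63.6273
df = 5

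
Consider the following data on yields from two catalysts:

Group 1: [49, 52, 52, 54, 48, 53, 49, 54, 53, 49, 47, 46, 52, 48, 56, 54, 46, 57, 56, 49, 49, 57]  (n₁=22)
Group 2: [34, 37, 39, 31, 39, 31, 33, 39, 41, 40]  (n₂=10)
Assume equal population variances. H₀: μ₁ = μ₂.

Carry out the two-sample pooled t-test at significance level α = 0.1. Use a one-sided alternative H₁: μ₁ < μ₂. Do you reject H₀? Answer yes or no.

x̄₁=51.364, s₁=3.526, n₁=22
x̄₂=36.400, s₂=3.806, n₂=10
s_p² = [21·3.526² + 9·3.806²]/30 = 13.0497
SE = √(s_p²·(1/22+1/10)) = 1.3777
t = (51.364−36.400)/1.3777 = 10.8611
df = 30
p-value (one-sided, H₁ less) = 1.00000
At α=0.1: p ≥ α → fail to reject H₀

reject H₀: no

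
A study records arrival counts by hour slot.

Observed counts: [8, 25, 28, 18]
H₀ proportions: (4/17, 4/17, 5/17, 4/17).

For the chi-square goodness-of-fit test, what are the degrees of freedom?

df = k − 1 = 4 − 1 = 3

degrees of freedom = 3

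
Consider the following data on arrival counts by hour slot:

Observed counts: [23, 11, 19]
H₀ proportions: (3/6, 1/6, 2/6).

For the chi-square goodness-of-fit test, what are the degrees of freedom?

df = k − 1 = 3 − 1 = 2

degrees of freedom = 2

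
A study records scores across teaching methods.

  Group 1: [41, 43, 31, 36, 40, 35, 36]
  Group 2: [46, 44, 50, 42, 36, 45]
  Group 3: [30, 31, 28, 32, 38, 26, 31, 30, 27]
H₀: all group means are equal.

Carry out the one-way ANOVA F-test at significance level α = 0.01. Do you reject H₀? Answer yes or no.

Group means [37.43, 43.83, 30.33], grand mean 36.273
SSB = Σnᵢ(x̄ᵢ−x̄)² = 669.816; SSW = ΣΣ(x−x̄ᵢ)² = 308.548
MSB = 669.816/2 = 334.9080; MSW = 308.548/19 = 16.2393
F = MSB/MSW = 20.6232
df = (2, 19)
p-value (upper-tail) = 0.00002
At α=0.01: p < α → reject H₀

reject H₀: yes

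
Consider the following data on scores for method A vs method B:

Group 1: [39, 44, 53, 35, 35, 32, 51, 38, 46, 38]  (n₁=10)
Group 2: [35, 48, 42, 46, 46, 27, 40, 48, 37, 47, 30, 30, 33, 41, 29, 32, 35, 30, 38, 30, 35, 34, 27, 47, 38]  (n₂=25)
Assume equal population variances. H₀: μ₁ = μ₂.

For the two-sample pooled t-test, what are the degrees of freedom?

df = n₁ + n₂ − 2 = 10 + 25 − 2 = 33

degrees of freedom = 33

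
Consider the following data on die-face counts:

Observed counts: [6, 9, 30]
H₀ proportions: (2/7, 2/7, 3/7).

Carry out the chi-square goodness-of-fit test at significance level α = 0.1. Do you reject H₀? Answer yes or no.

n = 45; E_i = n·p_i = [12.86, 12.86, 19.29]
χ² = (6−12.86)²/12.86 + (9−12.86)²/12.86 + (30−19.29)²/19.29 = 10.7667
df = 2
p-value (upper-tail) = 0.00459
At α=0.1: p < α → reject H₀

reject H₀: yes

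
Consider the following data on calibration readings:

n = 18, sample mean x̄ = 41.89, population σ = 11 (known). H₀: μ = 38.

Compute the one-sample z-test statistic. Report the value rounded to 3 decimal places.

SE = σ/√n = 11/√18 = 2.5927
z = (x̄−μ₀)/SE = (41.89−38)/2.5927 = 1.5004

test statistic = 1.500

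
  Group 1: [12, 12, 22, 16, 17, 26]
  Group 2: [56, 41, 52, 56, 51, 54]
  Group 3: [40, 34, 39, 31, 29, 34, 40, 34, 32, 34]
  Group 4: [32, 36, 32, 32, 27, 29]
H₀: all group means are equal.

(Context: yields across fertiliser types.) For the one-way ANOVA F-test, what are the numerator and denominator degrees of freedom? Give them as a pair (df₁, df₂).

k = 4 groups, N = 28 total
df = (k−1, N−k) = (4−1, 28−4) = (3, 24)

degrees of freedom = [3, 24]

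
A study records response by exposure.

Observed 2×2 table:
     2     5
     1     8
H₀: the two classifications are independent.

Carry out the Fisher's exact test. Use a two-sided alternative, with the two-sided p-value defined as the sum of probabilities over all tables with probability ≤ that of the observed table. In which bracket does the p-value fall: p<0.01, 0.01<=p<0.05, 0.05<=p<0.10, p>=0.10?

p-value bracket: p>=0.10

Margins: r₁=7, r₂=9, c₁=3, c₂=13, n=16
p_obs = C(7,2)·C(9,1)/C(16,3); sum pmf over tables with pmf ≤ p_obs
p-value (two-sided) = 0.55000
→ bracket: p>=0.10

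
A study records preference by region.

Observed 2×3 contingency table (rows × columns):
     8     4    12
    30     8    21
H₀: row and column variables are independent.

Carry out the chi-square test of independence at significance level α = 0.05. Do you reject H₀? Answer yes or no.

Row totals [24, 59], col totals [38, 12, 33], n=83
χ² = (8−10.99)²/10.99 + (4−3.47)²/3.47 + (12−9.54)²/9.54 + (30−27.01)²/27.01 + (8−8.53)²/8.53 + (21−23.46)²/23.46 = 2.1476
df = 2
p-value (upper-tail) = 0.34171
At α=0.05: p ≥ α → fail to reject H₀

reject H₀: no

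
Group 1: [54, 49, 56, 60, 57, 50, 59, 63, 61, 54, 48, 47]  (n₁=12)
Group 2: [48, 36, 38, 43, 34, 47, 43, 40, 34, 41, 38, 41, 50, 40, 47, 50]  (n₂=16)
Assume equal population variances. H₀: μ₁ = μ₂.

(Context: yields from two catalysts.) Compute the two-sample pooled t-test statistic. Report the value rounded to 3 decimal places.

x̄₁=54.833, s₁=5.408, n₁=12
x̄₂=41.875, s₂=5.303, n₂=16
s_p² = [11·5.408² + 15·5.303²]/26 = 28.5929
SE = √(s_p²·(1/12+1/16)) = 2.0420
t = (54.833−41.875)/2.0420 = 6.3459
df = 26

test statistic = 6.346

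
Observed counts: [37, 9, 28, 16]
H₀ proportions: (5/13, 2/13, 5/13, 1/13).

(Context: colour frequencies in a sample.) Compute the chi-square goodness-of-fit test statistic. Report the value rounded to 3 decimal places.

test statistic = 15.026

n = 90; E_i = n·p_i = [34.62, 13.85, 34.62, 6.92]
χ² = (37−34.62)²/34.62 + (9−13.85)²/13.85 + (28−34.62)²/34.62 + (16−6.92)²/6.92 = 15.0256
df = 3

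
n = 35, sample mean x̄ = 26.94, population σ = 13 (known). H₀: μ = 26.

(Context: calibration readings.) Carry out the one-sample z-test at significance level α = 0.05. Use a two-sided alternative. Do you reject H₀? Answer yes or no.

reject H₀: no

SE = σ/√n = 13/√35 = 2.1974
z = (x̄−μ₀)/SE = (26.94−26)/2.1974 = 0.4278
p-value (two-sided) = 0.66881
At α=0.05: p ≥ α → fail to reject H₀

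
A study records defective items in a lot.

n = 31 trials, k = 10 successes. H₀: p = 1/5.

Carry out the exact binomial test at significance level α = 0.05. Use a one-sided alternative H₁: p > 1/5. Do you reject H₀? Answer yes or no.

Exact binomial: n=31, k=10, p₀=1/5=0.2000
P(X≥10) from Σ C(n,i)·p₀^i·(1−p₀)^(n−i)
p-value (one-sided, H₁ greater) = 0.07460
At α=0.05: p ≥ α → fail to reject H₀

reject H₀: no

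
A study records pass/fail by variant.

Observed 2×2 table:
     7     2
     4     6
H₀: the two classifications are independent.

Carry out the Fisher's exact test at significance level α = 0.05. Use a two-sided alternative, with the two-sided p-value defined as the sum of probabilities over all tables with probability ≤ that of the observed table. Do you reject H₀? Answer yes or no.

reject H₀: no

Margins: r₁=9, r₂=10, c₁=11, c₂=8, n=19
p_obs = C(9,7)·C(10,4)/C(19,11); sum pmf over tables with pmf ≤ p_obs
p-value (two-sided) = 0.16980
At α=0.05: p ≥ α → fail to reject H₀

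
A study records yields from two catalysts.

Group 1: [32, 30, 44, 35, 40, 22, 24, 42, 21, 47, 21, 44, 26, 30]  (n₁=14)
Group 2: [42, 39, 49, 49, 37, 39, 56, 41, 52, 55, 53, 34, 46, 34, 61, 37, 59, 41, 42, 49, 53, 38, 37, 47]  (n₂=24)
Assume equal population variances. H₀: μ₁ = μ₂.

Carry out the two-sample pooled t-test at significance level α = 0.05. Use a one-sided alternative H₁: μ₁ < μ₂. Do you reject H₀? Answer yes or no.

x̄₁=32.714, s₁=9.319, n₁=14
x̄₂=45.417, s₂=8.086, n₂=24
s_p² = [13·9.319² + 23·8.086²]/36 = 73.1303
SE = √(s_p²·(1/14+1/24)) = 2.8759
t = (32.714−45.417)/2.8759 = -4.4169
df = 36
p-value (one-sided, H₁ less) = 0.00004
At α=0.05: p < α → reject H₀

reject H₀: yes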